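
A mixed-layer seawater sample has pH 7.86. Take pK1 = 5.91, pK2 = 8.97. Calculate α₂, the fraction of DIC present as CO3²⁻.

α₂ = 1 / (1 + [H⁺]/K2 + [H⁺]²/(K1K2)) = 1 / (1 + 10^+1.11 + 10^-0.84)
   = 1 / (1 + 12.882 + 0.14454) = 1/14.027 = 0.07129

α₂ = 0.0713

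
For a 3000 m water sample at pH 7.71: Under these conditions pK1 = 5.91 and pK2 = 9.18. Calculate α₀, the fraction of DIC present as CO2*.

α₀ = 0.0151

α₀ = 1 / (1 + K1/[H⁺] + K1K2/[H⁺]²) = 1 / (1 + 10^+1.80 + 10^+0.33)
   = 1 / (1 + 63.096 + 2.1380) = 1/66.234 = 0.01510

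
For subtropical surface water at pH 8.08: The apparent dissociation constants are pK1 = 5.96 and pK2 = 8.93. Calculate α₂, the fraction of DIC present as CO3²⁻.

α₂ = 1 / (1 + [H⁺]/K2 + [H⁺]²/(K1K2)) = 1 / (1 + 10^+0.85 + 10^-1.27)
   = 1 / (1 + 7.0795 + 0.053703) = 1/8.1332 = 0.1230

α₂ = 0.123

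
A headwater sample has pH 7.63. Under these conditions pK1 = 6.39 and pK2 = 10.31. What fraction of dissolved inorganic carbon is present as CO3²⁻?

α₂ = 0.00197

α₂ = 1 / (1 + [H⁺]/K2 + [H⁺]²/(K1K2)) = 1 / (1 + 10^+2.68 + 10^+1.44)
   = 1 / (1 + 478.63 + 27.542) = 1/507.17 = 0.001972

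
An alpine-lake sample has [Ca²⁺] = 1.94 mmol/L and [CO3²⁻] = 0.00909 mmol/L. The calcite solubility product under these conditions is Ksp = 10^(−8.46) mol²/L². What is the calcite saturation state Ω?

Ksp = 10^(−8.46) = 3.467×10^-9
Ω = [Ca²⁺][CO3²⁻]/Ksp = (1.94×10^-3)(0.00909×10^-3) / 3.467×10^-9 = 5.09

Ω = 5.09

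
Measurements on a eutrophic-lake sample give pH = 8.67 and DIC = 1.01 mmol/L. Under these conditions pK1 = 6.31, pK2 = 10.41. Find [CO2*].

[CO2*] = 4.31 μmol/L

α₀ = 1 / (1 + K1/[H⁺] + K1K2/[H⁺]²) = 1 / (1 + 10^+2.36 + 10^+0.62)
   = 1 / (1 + 229.09 + 4.1687) = 1/234.26 = 0.004269
[CO2*] = α₀ × DIC = 0.004269 × 1.01 = 0.00431 mmol/L = 4.31 μmol/L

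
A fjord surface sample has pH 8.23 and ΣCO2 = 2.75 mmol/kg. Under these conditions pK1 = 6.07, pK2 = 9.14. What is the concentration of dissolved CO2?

α₀ = 1 / (1 + K1/[H⁺] + K1K2/[H⁺]²) = 1 / (1 + 10^+2.16 + 10^+1.25)
   = 1 / (1 + 144.54 + 17.783) = 1/163.33 = 0.006123
[CO2*] = α₀ × DIC = 0.006123 × 2.75 = 0.0168 mmol/kg = 16.8 μmol/kg

[CO2*] = 16.8 μmol/kg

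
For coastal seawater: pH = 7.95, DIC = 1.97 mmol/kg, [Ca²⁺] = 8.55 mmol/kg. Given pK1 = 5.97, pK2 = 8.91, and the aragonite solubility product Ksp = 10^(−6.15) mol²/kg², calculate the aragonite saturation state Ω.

α₂ = 1 / (1 + [H⁺]/K2 + [H⁺]²/(K1K2)) = 1 / (1 + 10^+0.96 + 10^-1.02)
   = 1 / (1 + 9.1201 + 0.095499) = 1/10.216 = 0.09789
[CO3²⁻] = α₂ × DIC = 0.09789 × 1.97 = 0.1928 mmol/kg
Ksp = 10^(−6.15) = 7.079×10^-7
Ω = [Ca²⁺][CO3²⁻]/Ksp = (8.55×10^-3)(1.928×10^-4) / 7.079×10^-7 = 2.33

Ω = 2.33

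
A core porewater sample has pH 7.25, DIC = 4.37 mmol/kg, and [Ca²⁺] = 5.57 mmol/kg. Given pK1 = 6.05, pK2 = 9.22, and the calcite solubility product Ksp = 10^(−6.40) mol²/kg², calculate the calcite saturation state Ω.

α₂ = 1 / (1 + [H⁺]/K2 + [H⁺]²/(K1K2)) = 1 / (1 + 10^+1.97 + 10^+0.77)
   = 1 / (1 + 93.325 + 5.8884) = 1/100.21 = 0.009979
[CO3²⁻] = α₂ × DIC = 0.009979 × 4.37 = 0.04361 mmol/kg
Ksp = 10^(−6.40) = 3.981×10^-7
Ω = [Ca²⁺][CO3²⁻]/Ksp = (5.57×10^-3)(4.361×10^-5) / 3.981×10^-7 = 0.610

Ω = 0.610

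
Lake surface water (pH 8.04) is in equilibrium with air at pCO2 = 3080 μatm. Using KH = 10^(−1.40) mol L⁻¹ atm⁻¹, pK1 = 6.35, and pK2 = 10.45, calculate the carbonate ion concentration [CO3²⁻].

[CO3²⁻] = 0.0234 mmol/L

[CO2*] = KH · pCO2 = 10^(−1.40) × 3080×10^-6 = 1.226×10^-4 mol/L
α₀ = 1/(1 + K1/[H⁺] + K1K2/[H⁺]²) = 1/(1 + 10^+1.69 + 10^-0.72) = 0.01993
DIC = [CO2*]/α₀ = 1.226×10^-4 / 0.01993 = 6.152 mmol/L
[CO3²⁻] = α₂·DIC; α₂ = 0.003798, so [CO3²⁻] = 0.003798 × 6.152 = 0.0234 mmol/L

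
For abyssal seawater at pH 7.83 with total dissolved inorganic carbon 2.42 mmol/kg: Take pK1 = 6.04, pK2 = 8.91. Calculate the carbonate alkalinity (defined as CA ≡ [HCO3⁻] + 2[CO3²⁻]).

CA = [HCO3⁻] + 2[CO3²⁻] = (α₁ + 2α₂)·DIC
At pH 7.83: [H⁺]/K1 = 10^-1.79 = 0.016218, K2/[H⁺] = 10^-1.08 = 0.083176
α₁ = 1/(1 + 0.016218 + 0.083176) = 1/1.0994 = 0.9096; α₂ = α₁·K2/[H⁺] = 0.07566
α₁ + 2α₂ = 1.0609
CA = 1.0609 × 2.42 = 2.57 mmol/kg

CA = 2.57 mmol/kg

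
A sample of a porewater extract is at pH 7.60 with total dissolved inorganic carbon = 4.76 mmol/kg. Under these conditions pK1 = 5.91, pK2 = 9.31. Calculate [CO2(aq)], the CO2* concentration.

[CO2*] = 0.0935 mmol/kg

α₀ = 1 / (1 + K1/[H⁺] + K1K2/[H⁺]²) = 1 / (1 + 10^+1.69 + 10^-0.02)
   = 1 / (1 + 48.978 + 0.95499) = 1/50.933 = 0.01963
[CO2*] = α₀ × DIC = 0.01963 × 4.76 = 0.0935 mmol/kg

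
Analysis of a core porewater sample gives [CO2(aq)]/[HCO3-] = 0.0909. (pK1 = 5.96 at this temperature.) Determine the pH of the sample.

pH = 7.00

From K1 = [H⁺][HCO3-]/[CO2(aq)]:  pH = pK1 − log₁₀([CO2(aq)]/[HCO3-])
log₁₀(0.0909) = -1.041
pH = 5.96 − (-1.041) = 7.00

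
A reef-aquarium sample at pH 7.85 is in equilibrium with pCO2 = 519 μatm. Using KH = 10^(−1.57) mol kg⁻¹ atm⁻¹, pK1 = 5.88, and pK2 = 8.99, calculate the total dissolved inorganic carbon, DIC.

DIC = 1.41 mmol/kg

[CO2*] = KH · pCO2 = 10^(−1.57) × 519×10^-6 = 1.397×10^-5 mol/kg
α₀ = 1/(1 + K1/[H⁺] + K1K2/[H⁺]²) = 1/(1 + 10^+1.97 + 10^+0.83) = 0.009893
DIC = [CO2*]/α₀ = 1.397×10^-5 / 0.009893 = 1.41 mmol/kg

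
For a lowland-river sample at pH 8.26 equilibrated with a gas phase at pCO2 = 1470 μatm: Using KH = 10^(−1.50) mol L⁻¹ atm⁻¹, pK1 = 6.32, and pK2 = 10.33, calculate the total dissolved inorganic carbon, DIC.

DIC = 4.13 mmol/L

[CO2*] = KH · pCO2 = 10^(−1.50) × 1470×10^-6 = 4.649×10^-5 mol/L
α₀ = 1/(1 + K1/[H⁺] + K1K2/[H⁺]²) = 1/(1 + 10^+1.94 + 10^-0.13) = 0.01126
DIC = [CO2*]/α₀ = 4.649×10^-5 / 0.01126 = 4.13 mmol/L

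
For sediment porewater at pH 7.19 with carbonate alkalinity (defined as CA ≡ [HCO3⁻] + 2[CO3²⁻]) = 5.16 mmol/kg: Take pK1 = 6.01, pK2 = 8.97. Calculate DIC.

CA = [HCO3⁻] + 2[CO3²⁻] = (α₁ + 2α₂)·DIC
At pH 7.19: [H⁺]/K1 = 10^-1.18 = 0.066069, K2/[H⁺] = 10^-1.78 = 0.016596
α₁ = 1/(1 + 0.066069 + 0.016596) = 1/1.0827 = 0.9236; α₂ = α₁·K2/[H⁺] = 0.01533
α₁ + 2α₂ = 0.9543
DIC = CA / (α₁ + 2α₂) = 5.16 / 0.9543 = 5.41 mmol/kg

DIC = 5.41 mmol/kg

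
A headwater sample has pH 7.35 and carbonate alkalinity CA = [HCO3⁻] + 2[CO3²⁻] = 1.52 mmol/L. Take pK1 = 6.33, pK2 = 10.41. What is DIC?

DIC = 1.66 mmol/L

CA = [HCO3⁻] + 2[CO3²⁻] = (α₁ + 2α₂)·DIC
At pH 7.35: [H⁺]/K1 = 10^-1.02 = 0.095499, K2/[H⁺] = 10^-3.06 = 0.00087096
α₁ = 1/(1 + 0.095499 + 0.00087096) = 1/1.0964 = 0.9121; α₂ = α₁·K2/[H⁺] = 0.0007944
α₁ + 2α₂ = 0.9137
DIC = CA / (α₁ + 2α₂) = 1.52 / 0.9137 = 1.66 mmol/L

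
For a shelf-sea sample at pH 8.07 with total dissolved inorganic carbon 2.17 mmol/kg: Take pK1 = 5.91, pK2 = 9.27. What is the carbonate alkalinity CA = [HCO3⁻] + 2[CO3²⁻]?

CA = [HCO3⁻] + 2[CO3²⁻] = (α₁ + 2α₂)·DIC
At pH 8.07: [H⁺]/K1 = 10^-2.16 = 0.0069183, K2/[H⁺] = 10^-1.20 = 0.063096
α₁ = 1/(1 + 0.0069183 + 0.063096) = 1/1.0700 = 0.9346; α₂ = α₁·K2/[H⁺] = 0.05897
α₁ + 2α₂ = 1.0525
CA = 1.0525 × 2.17 = 2.28 mmol/kg

CA = 2.28 mmol/kg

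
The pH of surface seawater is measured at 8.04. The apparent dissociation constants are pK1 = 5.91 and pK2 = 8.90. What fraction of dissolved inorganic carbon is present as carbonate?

α₂ = 1 / (1 + [H⁺]/K2 + [H⁺]²/(K1K2)) = 1 / (1 + 10^+0.86 + 10^-1.27)
   = 1 / (1 + 7.2444 + 0.053703) = 1/8.2981 = 0.1205

α₂ = 0.121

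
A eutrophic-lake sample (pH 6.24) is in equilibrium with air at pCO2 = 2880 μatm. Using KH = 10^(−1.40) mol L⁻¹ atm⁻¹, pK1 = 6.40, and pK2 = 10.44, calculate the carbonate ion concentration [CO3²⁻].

[CO2*] = KH · pCO2 = 10^(−1.40) × 2880×10^-6 = 1.147×10^-4 mol/L
α₀ = 1/(1 + K1/[H⁺] + K1K2/[H⁺]²) = 1/(1 + 10^-0.16 + 10^-4.36) = 0.5911
DIC = [CO2*]/α₀ = 1.147×10^-4 / 0.5911 = 0.1940 mmol/L
[CO3²⁻] = α₂·DIC; α₂ = 2.580×10^-5, so [CO3²⁻] = 2.580×10^-5 × 0.1940 = 5.00×10^-6 mmol/L = 0.00500 μmol/L

[CO3²⁻] = 0.00500 μmol/L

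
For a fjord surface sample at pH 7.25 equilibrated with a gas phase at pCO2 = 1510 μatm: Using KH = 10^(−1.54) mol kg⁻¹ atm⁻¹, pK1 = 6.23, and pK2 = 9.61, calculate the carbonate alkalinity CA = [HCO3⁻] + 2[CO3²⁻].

CA = 0.460 mmol/kg

[CO2*] = KH · pCO2 = 10^(−1.54) × 1510×10^-6 = 4.355×10^-5 mol/kg
α₀ = 1/(1 + K1/[H⁺] + K1K2/[H⁺]²) = 1/(1 + 10^+1.02 + 10^-1.34) = 0.08683
DIC = [CO2*]/α₀ = 4.355×10^-5 / 0.08683 = 0.5016 mmol/kg
CA = (α₁ + 2α₂)·DIC = (0.9092 + 2×0.003969) × 0.5016 = 0.460 mmol/kg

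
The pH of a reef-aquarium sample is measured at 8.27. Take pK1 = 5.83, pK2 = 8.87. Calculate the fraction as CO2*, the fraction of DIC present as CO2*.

α₀ = 1 / (1 + K1/[H⁺] + K1K2/[H⁺]²) = 1 / (1 + 10^+2.44 + 10^+1.84)
   = 1 / (1 + 275.42 + 69.183) = 1/345.61 = 0.002893

α₀ = 0.00289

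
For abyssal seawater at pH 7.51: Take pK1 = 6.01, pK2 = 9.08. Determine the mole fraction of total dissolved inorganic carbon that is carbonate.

α₂ = 0.0254

α₂ = 1 / (1 + [H⁺]/K2 + [H⁺]²/(K1K2)) = 1 / (1 + 10^+1.57 + 10^+0.07)
   = 1 / (1 + 37.154 + 1.1749) = 1/39.328 = 0.02543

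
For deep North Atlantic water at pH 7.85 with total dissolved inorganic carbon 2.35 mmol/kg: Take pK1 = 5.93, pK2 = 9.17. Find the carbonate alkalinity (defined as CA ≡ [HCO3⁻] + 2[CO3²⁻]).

CA = 2.43 mmol/kg

CA = [HCO3⁻] + 2[CO3²⁻] = (α₁ + 2α₂)·DIC
At pH 7.85: [H⁺]/K1 = 10^-1.92 = 0.012023, K2/[H⁺] = 10^-1.32 = 0.047863
α₁ = 1/(1 + 0.012023 + 0.047863) = 1/1.0599 = 0.9435; α₂ = α₁·K2/[H⁺] = 0.04516
α₁ + 2α₂ = 1.0338
CA = 1.0338 × 2.35 = 2.43 mmol/kg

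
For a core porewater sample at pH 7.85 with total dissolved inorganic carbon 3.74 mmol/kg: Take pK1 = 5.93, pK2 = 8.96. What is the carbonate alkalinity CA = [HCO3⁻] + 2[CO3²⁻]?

CA = 3.97 mmol/kg

CA = [HCO3⁻] + 2[CO3²⁻] = (α₁ + 2α₂)·DIC
At pH 7.85: [H⁺]/K1 = 10^-1.92 = 0.012023, K2/[H⁺] = 10^-1.11 = 0.077625
α₁ = 1/(1 + 0.012023 + 0.077625) = 1/1.0896 = 0.9177; α₂ = α₁·K2/[H⁺] = 0.07124
α₁ + 2α₂ = 1.0602
CA = 1.0602 × 3.74 = 3.97 mmol/kg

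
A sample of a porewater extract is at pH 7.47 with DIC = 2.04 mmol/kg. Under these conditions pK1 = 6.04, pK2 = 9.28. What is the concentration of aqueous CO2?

α₀ = 1 / (1 + K1/[H⁺] + K1K2/[H⁺]²) = 1 / (1 + 10^+1.43 + 10^-0.38)
   = 1 / (1 + 26.915 + 0.41687) = 1/28.332 = 0.03530
[CO2*] = α₀ × DIC = 0.03530 × 2.04 = 0.0720 mmol/kg

[CO2*] = 0.0720 mmol/kg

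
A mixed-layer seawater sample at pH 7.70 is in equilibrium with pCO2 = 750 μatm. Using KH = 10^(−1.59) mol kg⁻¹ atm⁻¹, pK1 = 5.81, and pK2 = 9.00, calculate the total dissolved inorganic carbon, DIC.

[CO2*] = KH · pCO2 = 10^(−1.59) × 750×10^-6 = 1.928×10^-5 mol/kg
α₀ = 1/(1 + K1/[H⁺] + K1K2/[H⁺]²) = 1/(1 + 10^+1.89 + 10^+0.59) = 0.01212
DIC = [CO2*]/α₀ = 1.928×10^-5 / 0.01212 = 1.59 mmol/kg

DIC = 1.59 mmol/kg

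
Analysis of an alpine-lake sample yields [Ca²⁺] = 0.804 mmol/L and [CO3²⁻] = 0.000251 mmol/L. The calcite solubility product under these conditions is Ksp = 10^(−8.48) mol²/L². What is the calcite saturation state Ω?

Ω = 0.0609

Ksp = 10^(−8.48) = 3.311×10^-9
Ω = [Ca²⁺][CO3²⁻]/Ksp = (0.804×10^-3)(0.000251×10^-3) / 3.311×10^-9 = 0.0609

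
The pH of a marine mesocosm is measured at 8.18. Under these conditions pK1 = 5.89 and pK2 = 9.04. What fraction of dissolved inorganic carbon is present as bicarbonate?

α₁ = 1 / (1 + [H⁺]/K1 + K2/[H⁺]) = 1 / (1 + 10^-2.29 + 10^-0.86)
   = 1 / (1 + 0.0051286 + 0.13804) = 1/1.1432 = 0.8748

α₁ = 0.875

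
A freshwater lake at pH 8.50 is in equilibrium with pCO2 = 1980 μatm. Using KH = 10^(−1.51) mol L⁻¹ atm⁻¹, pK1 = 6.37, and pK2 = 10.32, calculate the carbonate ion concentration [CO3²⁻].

[CO3²⁻] = 0.125 mmol/L

[CO2*] = KH · pCO2 = 10^(−1.51) × 1980×10^-6 = 6.119×10^-5 mol/L
α₀ = 1/(1 + K1/[H⁺] + K1K2/[H⁺]²) = 1/(1 + 10^+2.13 + 10^+0.31) = 0.007250
DIC = [CO2*]/α₀ = 6.119×10^-5 / 0.007250 = 8.440 mmol/L
[CO3²⁻] = α₂·DIC; α₂ = 0.01480, so [CO3²⁻] = 0.01480 × 8.440 = 0.125 mmol/L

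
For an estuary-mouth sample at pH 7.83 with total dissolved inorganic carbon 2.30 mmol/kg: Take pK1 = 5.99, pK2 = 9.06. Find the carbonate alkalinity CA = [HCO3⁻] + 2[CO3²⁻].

CA = [HCO3⁻] + 2[CO3²⁻] = (α₁ + 2α₂)·DIC
At pH 7.83: [H⁺]/K1 = 10^-1.84 = 0.014454, K2/[H⁺] = 10^-1.23 = 0.058884
α₁ = 1/(1 + 0.014454 + 0.058884) = 1/1.0733 = 0.9317; α₂ = α₁·K2/[H⁺] = 0.05486
α₁ + 2α₂ = 1.0414
CA = 1.0414 × 2.30 = 2.40 mmol/kg

CA = 2.40 mmol/kg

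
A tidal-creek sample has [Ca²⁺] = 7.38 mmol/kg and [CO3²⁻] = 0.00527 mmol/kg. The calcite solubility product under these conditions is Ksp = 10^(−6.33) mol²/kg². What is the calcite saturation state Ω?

Ω = 0.0832

Ksp = 10^(−6.33) = 4.677×10^-7
Ω = [Ca²⁺][CO3²⁻]/Ksp = (7.38×10^-3)(0.00527×10^-3) / 4.677×10^-7 = 0.0832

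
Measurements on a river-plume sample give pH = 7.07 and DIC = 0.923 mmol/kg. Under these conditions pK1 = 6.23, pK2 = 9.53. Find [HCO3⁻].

[HCO3⁻] = 0.804 mmol/kg

α₁ = 1 / (1 + [H⁺]/K1 + K2/[H⁺]) = 1 / (1 + 10^-0.84 + 10^-2.46)
   = 1 / (1 + 0.14454 + 0.0034674) = 1/1.1480 = 0.8711
[HCO3⁻] = α₁ × DIC = 0.8711 × 0.923 = 0.804 mmol/kg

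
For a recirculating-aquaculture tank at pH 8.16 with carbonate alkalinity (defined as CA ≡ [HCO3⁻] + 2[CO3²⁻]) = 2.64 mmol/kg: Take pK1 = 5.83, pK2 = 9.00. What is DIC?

CA = [HCO3⁻] + 2[CO3²⁻] = (α₁ + 2α₂)·DIC
At pH 8.16: [H⁺]/K1 = 10^-2.33 = 0.0046774, K2/[H⁺] = 10^-0.84 = 0.14454
α₁ = 1/(1 + 0.0046774 + 0.14454) = 1/1.1492 = 0.8702; α₂ = α₁·K2/[H⁺] = 0.1258
α₁ + 2α₂ = 1.1217
DIC = CA / (α₁ + 2α₂) = 2.64 / 1.1217 = 2.35 mmol/kg

DIC = 2.35 mmol/kg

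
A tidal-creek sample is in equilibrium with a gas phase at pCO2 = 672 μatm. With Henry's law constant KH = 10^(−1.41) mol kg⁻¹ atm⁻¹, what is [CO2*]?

[CO2*] = 26.1 μmol/kg

KH = 10^(−1.41) = 3.890×10^-2 mol kg⁻¹ atm⁻¹
[CO2*] = KH · pCO2 = 3.890×10^-2 × 672×10^-6 atm = 2.61×10^-5 mol/kg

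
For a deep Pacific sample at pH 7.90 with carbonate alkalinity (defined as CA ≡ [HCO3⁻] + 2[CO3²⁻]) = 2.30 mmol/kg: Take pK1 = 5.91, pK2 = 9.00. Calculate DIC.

DIC = 2.16 mmol/kg

CA = [HCO3⁻] + 2[CO3²⁻] = (α₁ + 2α₂)·DIC
At pH 7.90: [H⁺]/K1 = 10^-1.99 = 0.010233, K2/[H⁺] = 10^-1.10 = 0.079433
α₁ = 1/(1 + 0.010233 + 0.079433) = 1/1.0897 = 0.9177; α₂ = α₁·K2/[H⁺] = 0.07290
α₁ + 2α₂ = 1.0635
DIC = CA / (α₁ + 2α₂) = 2.30 / 1.0635 = 2.16 mmol/kg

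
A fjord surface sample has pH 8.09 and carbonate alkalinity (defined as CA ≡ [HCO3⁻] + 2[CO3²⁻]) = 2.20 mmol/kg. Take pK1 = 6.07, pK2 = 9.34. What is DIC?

CA = [HCO3⁻] + 2[CO3²⁻] = (α₁ + 2α₂)·DIC
At pH 8.09: [H⁺]/K1 = 10^-2.02 = 0.0095499, K2/[H⁺] = 10^-1.25 = 0.056234
α₁ = 1/(1 + 0.0095499 + 0.056234) = 1/1.0658 = 0.9383; α₂ = α₁·K2/[H⁺] = 0.05276
α₁ + 2α₂ = 1.0438
DIC = CA / (α₁ + 2α₂) = 2.20 / 1.0438 = 2.11 mmol/kg

DIC = 2.11 mmol/kg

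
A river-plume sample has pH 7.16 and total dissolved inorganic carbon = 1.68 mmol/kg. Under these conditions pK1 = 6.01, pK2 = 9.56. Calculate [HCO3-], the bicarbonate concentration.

[HCO3⁻] = 1.56 mmol/kg

α₁ = 1 / (1 + [H⁺]/K1 + K2/[H⁺]) = 1 / (1 + 10^-1.15 + 10^-2.40)
   = 1 / (1 + 0.070795 + 0.0039811) = 1/1.0748 = 0.9304
[HCO3⁻] = α₁ × DIC = 0.9304 × 1.68 = 1.56 mmol/kg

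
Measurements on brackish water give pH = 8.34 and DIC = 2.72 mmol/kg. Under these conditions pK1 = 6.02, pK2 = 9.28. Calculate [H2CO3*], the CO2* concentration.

[CO2*] = 11.6 μmol/kg

α₀ = 1 / (1 + K1/[H⁺] + K1K2/[H⁺]²) = 1 / (1 + 10^+2.32 + 10^+1.38)
   = 1 / (1 + 208.93 + 23.988) = 1/233.92 = 0.004275
[CO2*] = α₀ × DIC = 0.004275 × 2.72 = 0.0116 mmol/kg = 11.6 μmol/kg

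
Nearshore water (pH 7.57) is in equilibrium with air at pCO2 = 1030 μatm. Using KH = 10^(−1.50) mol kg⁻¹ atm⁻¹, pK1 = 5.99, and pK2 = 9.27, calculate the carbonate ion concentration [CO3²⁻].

[CO2*] = KH · pCO2 = 10^(−1.50) × 1030×10^-6 = 3.257×10^-5 mol/kg
α₀ = 1/(1 + K1/[H⁺] + K1K2/[H⁺]²) = 1/(1 + 10^+1.58 + 10^-0.12) = 0.02514
DIC = [CO2*]/α₀ = 3.257×10^-5 / 0.02514 = 1.296 mmol/kg
[CO3²⁻] = α₂·DIC; α₂ = 0.01907, so [CO3²⁻] = 0.01907 × 1.296 = 0.0247 mmol/kg

[CO3²⁻] = 0.0247 mmol/kg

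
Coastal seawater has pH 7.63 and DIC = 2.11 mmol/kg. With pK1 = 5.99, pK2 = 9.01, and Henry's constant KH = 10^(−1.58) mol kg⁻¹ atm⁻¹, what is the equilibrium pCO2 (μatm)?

α₀ = 1 / (1 + K1/[H⁺] + K1K2/[H⁺]²) = 1 / (1 + 10^+1.64 + 10^+0.26)
   = 1 / (1 + 43.652 + 1.8197) = 1/46.471 = 0.02152
[CO2*] = α₀ × DIC = 0.02152 × 2.11 = 0.04540 mmol/kg
pCO2 = [CO2*]/KH = 4.540×10^-5 / 2.630×10^-2 = 1730 μatm

pCO2 = 1730 μatm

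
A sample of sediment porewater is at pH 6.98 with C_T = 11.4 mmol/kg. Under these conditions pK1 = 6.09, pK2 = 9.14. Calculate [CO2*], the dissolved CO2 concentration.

α₀ = 1 / (1 + K1/[H⁺] + K1K2/[H⁺]²) = 1 / (1 + 10^+0.89 + 10^-1.27)
   = 1 / (1 + 7.7625 + 0.053703) = 1/8.8162 = 0.1134
[CO2*] = α₀ × DIC = 0.1134 × 11.4 = 1.29 mmol/kg

[CO2*] = 1.29 mmol/kg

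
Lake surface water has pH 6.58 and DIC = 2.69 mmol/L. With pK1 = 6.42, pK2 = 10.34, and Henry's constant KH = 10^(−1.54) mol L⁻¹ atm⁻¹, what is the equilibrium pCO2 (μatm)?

α₀ = 1 / (1 + K1/[H⁺] + K1K2/[H⁺]²) = 1 / (1 + 10^+0.16 + 10^-3.60)
   = 1 / (1 + 1.4454 + 0.00025119) = 1/2.4457 = 0.4089
[CO2*] = α₀ × DIC = 0.4089 × 2.69 = 1.100 mmol/L
pCO2 = [CO2*]/KH = 1.100×10^-3 / 2.884×10^-2 = 3.81×10^4 μatm

pCO2 = 3.81×10^4 μatm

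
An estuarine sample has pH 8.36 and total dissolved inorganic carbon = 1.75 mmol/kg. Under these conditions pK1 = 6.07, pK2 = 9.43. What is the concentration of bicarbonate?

α₁ = 1 / (1 + [H⁺]/K1 + K2/[H⁺]) = 1 / (1 + 10^-2.29 + 10^-1.07)
   = 1 / (1 + 0.0051286 + 0.085114) = 1/1.0902 = 0.9172
[HCO3⁻] = α₁ × DIC = 0.9172 × 1.75 = 1.61 mmol/kg

[HCO3⁻] = 1.61 mmol/kg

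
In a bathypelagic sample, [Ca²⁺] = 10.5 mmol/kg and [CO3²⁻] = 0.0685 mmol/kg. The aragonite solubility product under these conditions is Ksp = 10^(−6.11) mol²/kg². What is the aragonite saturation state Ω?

Ω = 0.927

Ksp = 10^(−6.11) = 7.762×10^-7
Ω = [Ca²⁺][CO3²⁻]/Ksp = (10.5×10^-3)(0.0685×10^-3) / 7.762×10^-7 = 0.927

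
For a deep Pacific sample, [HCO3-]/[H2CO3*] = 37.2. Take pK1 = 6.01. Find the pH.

pH = 7.58

From K1 = [H⁺][HCO3-]/[H2CO3*]:  pH = pK1 + log₁₀([HCO3-]/[H2CO3*])
log₁₀(37.2) = +1.571
pH = 6.01 + (+1.571) = 7.58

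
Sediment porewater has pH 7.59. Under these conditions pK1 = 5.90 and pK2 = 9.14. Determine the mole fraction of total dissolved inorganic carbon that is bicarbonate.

α₁ = 0.954

α₁ = 1 / (1 + [H⁺]/K1 + K2/[H⁺]) = 1 / (1 + 10^-1.69 + 10^-1.55)
   = 1 / (1 + 0.020417 + 0.028184) = 1/1.0486 = 0.9537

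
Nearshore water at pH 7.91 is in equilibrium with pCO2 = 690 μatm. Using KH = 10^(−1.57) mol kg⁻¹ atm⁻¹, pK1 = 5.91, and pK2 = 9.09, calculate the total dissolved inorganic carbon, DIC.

DIC = 2.00 mmol/kg

[CO2*] = KH · pCO2 = 10^(−1.57) × 690×10^-6 = 1.857×10^-5 mol/kg
α₀ = 1/(1 + K1/[H⁺] + K1K2/[H⁺]²) = 1/(1 + 10^+2.00 + 10^+0.82) = 0.009293
DIC = [CO2*]/α₀ = 1.857×10^-5 / 0.009293 = 2.00 mmol/kg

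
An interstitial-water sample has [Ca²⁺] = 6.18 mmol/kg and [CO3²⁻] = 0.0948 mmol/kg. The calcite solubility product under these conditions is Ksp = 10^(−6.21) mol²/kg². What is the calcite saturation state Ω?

Ksp = 10^(−6.21) = 6.166×10^-7
Ω = [Ca²⁺][CO3²⁻]/Ksp = (6.18×10^-3)(0.0948×10^-3) / 6.166×10^-7 = 0.950

Ω = 0.950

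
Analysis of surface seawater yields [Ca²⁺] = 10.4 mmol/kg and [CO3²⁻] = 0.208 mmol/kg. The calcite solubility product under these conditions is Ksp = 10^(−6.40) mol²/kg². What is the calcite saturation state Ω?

Ω = 5.43

Ksp = 10^(−6.40) = 3.981×10^-7
Ω = [Ca²⁺][CO3²⁻]/Ksp = (10.4×10^-3)(0.208×10^-3) / 3.981×10^-7 = 5.43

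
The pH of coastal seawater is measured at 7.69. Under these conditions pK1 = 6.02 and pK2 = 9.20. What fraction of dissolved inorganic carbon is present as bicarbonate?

α₁ = 1 / (1 + [H⁺]/K1 + K2/[H⁺]) = 1 / (1 + 10^-1.67 + 10^-1.51)
   = 1 / (1 + 0.021380 + 0.030903) = 1/1.0523 = 0.9503

α₁ = 0.950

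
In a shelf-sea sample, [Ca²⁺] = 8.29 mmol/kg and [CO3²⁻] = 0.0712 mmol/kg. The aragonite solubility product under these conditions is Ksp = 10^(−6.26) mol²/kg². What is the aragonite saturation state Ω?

Ω = 1.07

Ksp = 10^(−6.26) = 5.495×10^-7
Ω = [Ca²⁺][CO3²⁻]/Ksp = (8.29×10^-3)(0.0712×10^-3) / 5.495×10^-7 = 1.07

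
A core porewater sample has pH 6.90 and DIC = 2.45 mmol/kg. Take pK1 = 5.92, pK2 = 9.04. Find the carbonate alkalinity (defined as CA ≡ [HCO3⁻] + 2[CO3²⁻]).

CA = 2.24 mmol/kg

CA = [HCO3⁻] + 2[CO3²⁻] = (α₁ + 2α₂)·DIC
At pH 6.90: [H⁺]/K1 = 10^-0.98 = 0.10471, K2/[H⁺] = 10^-2.14 = 0.0072444
α₁ = 1/(1 + 0.10471 + 0.0072444) = 1/1.1120 = 0.8993; α₂ = α₁·K2/[H⁺] = 0.006515
α₁ + 2α₂ = 0.9123
CA = 0.9123 × 2.45 = 2.24 mmol/kg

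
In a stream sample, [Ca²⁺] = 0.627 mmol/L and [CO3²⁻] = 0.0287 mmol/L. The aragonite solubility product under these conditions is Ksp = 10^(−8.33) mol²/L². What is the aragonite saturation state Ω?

Ksp = 10^(−8.33) = 4.677×10^-9
Ω = [Ca²⁺][CO3²⁻]/Ksp = (0.627×10^-3)(0.0287×10^-3) / 4.677×10^-9 = 3.85

Ω = 3.85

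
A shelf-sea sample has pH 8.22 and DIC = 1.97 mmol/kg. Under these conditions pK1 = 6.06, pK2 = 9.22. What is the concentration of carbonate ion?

[CO3²⁻] = 0.178 mmol/kg

α₂ = 1 / (1 + [H⁺]/K2 + [H⁺]²/(K1K2)) = 1 / (1 + 10^+1.00 + 10^-1.16)
   = 1 / (1 + 10.000 + 0.069183) = 1/11.069 = 0.09034
[CO3²⁻] = α₂ × DIC = 0.09034 × 1.97 = 0.178 mmol/kg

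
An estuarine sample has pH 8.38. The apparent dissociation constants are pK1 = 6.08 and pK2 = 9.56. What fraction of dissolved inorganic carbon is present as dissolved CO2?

α₀ = 0.00468

α₀ = 1 / (1 + K1/[H⁺] + K1K2/[H⁺]²) = 1 / (1 + 10^+2.30 + 10^+1.12)
   = 1 / (1 + 199.53 + 13.183) = 1/213.71 = 0.004679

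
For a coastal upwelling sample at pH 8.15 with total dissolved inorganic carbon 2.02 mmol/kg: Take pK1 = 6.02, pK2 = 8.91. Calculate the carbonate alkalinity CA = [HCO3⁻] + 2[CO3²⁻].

CA = [HCO3⁻] + 2[CO3²⁻] = (α₁ + 2α₂)·DIC
At pH 8.15: [H⁺]/K1 = 10^-2.13 = 0.0074131, K2/[H⁺] = 10^-0.76 = 0.17378
α₁ = 1/(1 + 0.0074131 + 0.17378) = 1/1.1812 = 0.8466; α₂ = α₁·K2/[H⁺] = 0.1471
α₁ + 2α₂ = 1.1408
CA = 1.1408 × 2.02 = 2.30 mmol/kg

CA = 2.30 mmol/kg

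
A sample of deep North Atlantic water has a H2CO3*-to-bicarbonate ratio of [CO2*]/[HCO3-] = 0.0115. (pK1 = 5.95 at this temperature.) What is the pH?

pH = 7.89

From K1 = [H⁺][HCO3-]/[CO2*]:  pH = pK1 − log₁₀([CO2*]/[HCO3-])
log₁₀(0.0115) = -1.939
pH = 5.95 − (-1.939) = 7.89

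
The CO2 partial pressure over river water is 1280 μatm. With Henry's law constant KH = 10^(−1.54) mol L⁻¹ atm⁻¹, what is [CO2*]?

KH = 10^(−1.54) = 2.884×10^-2 mol L⁻¹ atm⁻¹
[CO2*] = KH · pCO2 = 2.884×10^-2 × 1280×10^-6 atm = 3.69×10^-5 mol/L

[CO2*] = 36.9 μmol/L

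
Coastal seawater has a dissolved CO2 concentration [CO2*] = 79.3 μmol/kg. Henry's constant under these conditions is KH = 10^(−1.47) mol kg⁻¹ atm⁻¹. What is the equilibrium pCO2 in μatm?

pCO2 = 2340 μatm

KH = 10^(−1.47) = 3.388×10^-2 mol kg⁻¹ atm⁻¹
pCO2 = [CO2*]/KH = 79.3×10^-6 / 3.388×10^-2 = 2.34×10^-3 atm = 2340 μatm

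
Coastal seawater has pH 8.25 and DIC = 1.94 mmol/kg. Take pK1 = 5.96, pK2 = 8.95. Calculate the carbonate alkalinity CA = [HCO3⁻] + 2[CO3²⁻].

CA = [HCO3⁻] + 2[CO3²⁻] = (α₁ + 2α₂)·DIC
At pH 8.25: [H⁺]/K1 = 10^-2.29 = 0.0051286, K2/[H⁺] = 10^-0.70 = 0.19953
α₁ = 1/(1 + 0.0051286 + 0.19953) = 1/1.2047 = 0.8301; α₂ = α₁·K2/[H⁺] = 0.1656
α₁ + 2α₂ = 1.1614
CA = 1.1614 × 1.94 = 2.25 mmol/kg

CA = 2.25 mmol/kg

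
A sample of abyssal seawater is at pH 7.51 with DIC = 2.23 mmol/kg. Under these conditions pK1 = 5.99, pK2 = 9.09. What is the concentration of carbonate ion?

[CO3²⁻] = 0.0555 mmol/kg

α₂ = 1 / (1 + [H⁺]/K2 + [H⁺]²/(K1K2)) = 1 / (1 + 10^+1.58 + 10^+0.06)
   = 1 / (1 + 38.019 + 1.1482) = 1/40.167 = 0.02490
[CO3²⁻] = α₂ × DIC = 0.02490 × 2.23 = 0.0555 mmol/kg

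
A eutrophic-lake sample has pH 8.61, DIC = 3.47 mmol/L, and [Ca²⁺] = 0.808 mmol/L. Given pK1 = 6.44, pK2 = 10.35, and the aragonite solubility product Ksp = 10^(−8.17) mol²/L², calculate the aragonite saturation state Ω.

Ω = 7.36

α₂ = 1 / (1 + [H⁺]/K2 + [H⁺]²/(K1K2)) = 1 / (1 + 10^+1.74 + 10^-0.43)
   = 1 / (1 + 54.954 + 0.37154) = 1/56.326 = 0.01775
[CO3²⁻] = α₂ × DIC = 0.01775 × 3.47 = 0.06161 mmol/L
Ksp = 10^(−8.17) = 6.761×10^-9
Ω = [Ca²⁺][CO3²⁻]/Ksp = (0.808×10^-3)(6.161×10^-5) / 6.761×10^-9 = 7.36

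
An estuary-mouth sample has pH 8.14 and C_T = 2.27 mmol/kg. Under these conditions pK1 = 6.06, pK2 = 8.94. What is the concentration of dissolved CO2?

α₀ = 1 / (1 + K1/[H⁺] + K1K2/[H⁺]²) = 1 / (1 + 10^+2.08 + 10^+1.28)
   = 1 / (1 + 120.23 + 19.055) = 1/140.28 = 0.007129
[CO2*] = α₀ × DIC = 0.007129 × 2.27 = 0.0162 mmol/kg = 16.2 μmol/kg

[CO2*] = 16.2 μmol/kg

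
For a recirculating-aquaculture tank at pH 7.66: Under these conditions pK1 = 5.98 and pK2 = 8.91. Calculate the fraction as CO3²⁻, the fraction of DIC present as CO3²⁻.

α₂ = 0.0522

α₂ = 1 / (1 + [H⁺]/K2 + [H⁺]²/(K1K2)) = 1 / (1 + 10^+1.25 + 10^-0.43)
   = 1 / (1 + 17.783 + 0.37154) = 1/19.154 = 0.05221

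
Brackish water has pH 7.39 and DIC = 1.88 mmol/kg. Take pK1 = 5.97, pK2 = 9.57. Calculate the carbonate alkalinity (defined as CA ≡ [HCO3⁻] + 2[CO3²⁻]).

CA = [HCO3⁻] + 2[CO3²⁻] = (α₁ + 2α₂)·DIC
At pH 7.39: [H⁺]/K1 = 10^-1.42 = 0.038019, K2/[H⁺] = 10^-2.18 = 0.0066069
α₁ = 1/(1 + 0.038019 + 0.0066069) = 1/1.0446 = 0.9573; α₂ = α₁·K2/[H⁺] = 0.006325
α₁ + 2α₂ = 0.9699
CA = 0.9699 × 1.88 = 1.82 mmol/kg

CA = 1.82 mmol/kg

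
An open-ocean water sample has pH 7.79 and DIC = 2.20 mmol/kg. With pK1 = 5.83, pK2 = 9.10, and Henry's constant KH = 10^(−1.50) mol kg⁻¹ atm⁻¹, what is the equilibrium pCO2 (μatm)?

α₀ = 1 / (1 + K1/[H⁺] + K1K2/[H⁺]²) = 1 / (1 + 10^+1.96 + 10^+0.65)
   = 1 / (1 + 91.201 + 4.4668) = 1/96.668 = 0.01034
[CO2*] = α₀ × DIC = 0.01034 × 2.20 = 0.02276 mmol/kg
pCO2 = [CO2*]/KH = 2.276×10^-5 / 3.162×10^-2 = 720 μatm

pCO2 = 720 μatm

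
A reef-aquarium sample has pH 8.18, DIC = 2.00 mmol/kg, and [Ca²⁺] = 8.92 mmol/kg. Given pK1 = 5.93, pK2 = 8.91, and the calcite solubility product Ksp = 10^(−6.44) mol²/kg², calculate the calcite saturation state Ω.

α₂ = 1 / (1 + [H⁺]/K2 + [H⁺]²/(K1K2)) = 1 / (1 + 10^+0.73 + 10^-1.52)
   = 1 / (1 + 5.3703 + 0.030200) = 1/6.4005 = 0.1562
[CO3²⁻] = α₂ × DIC = 0.1562 × 2.00 = 0.3125 mmol/kg
Ksp = 10^(−6.44) = 3.631×10^-7
Ω = [Ca²⁺][CO3²⁻]/Ksp = (8.92×10^-3)(3.125×10^-4) / 3.631×10^-7 = 7.68

Ω = 7.68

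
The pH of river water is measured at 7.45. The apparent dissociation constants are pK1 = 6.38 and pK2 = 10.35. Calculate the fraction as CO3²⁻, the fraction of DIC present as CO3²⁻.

α₂ = 1 / (1 + [H⁺]/K2 + [H⁺]²/(K1K2)) = 1 / (1 + 10^+2.90 + 10^+1.83)
   = 1 / (1 + 794.33 + 67.608) = 1/862.94 = 0.001159

α₂ = 0.00116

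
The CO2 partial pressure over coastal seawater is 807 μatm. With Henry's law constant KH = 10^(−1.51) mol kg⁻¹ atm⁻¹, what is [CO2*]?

KH = 10^(−1.51) = 3.090×10^-2 mol kg⁻¹ atm⁻¹
[CO2*] = KH · pCO2 = 3.090×10^-2 × 807×10^-6 atm = 2.49×10^-5 mol/kg

[CO2*] = 24.9 μmol/kg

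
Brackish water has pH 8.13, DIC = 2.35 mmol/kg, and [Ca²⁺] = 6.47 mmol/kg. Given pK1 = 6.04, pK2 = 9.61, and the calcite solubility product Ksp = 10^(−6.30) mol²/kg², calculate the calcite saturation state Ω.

Ω = 0.965

α₂ = 1 / (1 + [H⁺]/K2 + [H⁺]²/(K1K2)) = 1 / (1 + 10^+1.48 + 10^-0.61)
   = 1 / (1 + 30.200 + 0.24547) = 1/31.445 = 0.03180
[CO3²⁻] = α₂ × DIC = 0.03180 × 2.35 = 0.07473 mmol/kg
Ksp = 10^(−6.30) = 5.012×10^-7
Ω = [Ca²⁺][CO3²⁻]/Ksp = (6.47×10^-3)(7.473×10^-5) / 5.012×10^-7 = 0.965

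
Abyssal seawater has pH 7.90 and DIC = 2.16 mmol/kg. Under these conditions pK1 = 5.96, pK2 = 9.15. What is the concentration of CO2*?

[CO2*] = 0.0232 mmol/kg

α₀ = 1 / (1 + K1/[H⁺] + K1K2/[H⁺]²) = 1 / (1 + 10^+1.94 + 10^+0.69)
   = 1 / (1 + 87.096 + 4.8978) = 1/92.994 = 0.01075
[CO2*] = α₀ × DIC = 0.01075 × 2.16 = 0.0232 mmol/kg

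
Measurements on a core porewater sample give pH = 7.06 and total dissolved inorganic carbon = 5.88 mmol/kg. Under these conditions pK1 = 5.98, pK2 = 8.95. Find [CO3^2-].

[CO3²⁻] = 0.0691 mmol/kg

α₂ = 1 / (1 + [H⁺]/K2 + [H⁺]²/(K1K2)) = 1 / (1 + 10^+1.89 + 10^+0.81)
   = 1 / (1 + 77.625 + 6.4565) = 1/85.081 = 0.01175
[CO3²⁻] = α₂ × DIC = 0.01175 × 5.88 = 0.0691 mmol/kg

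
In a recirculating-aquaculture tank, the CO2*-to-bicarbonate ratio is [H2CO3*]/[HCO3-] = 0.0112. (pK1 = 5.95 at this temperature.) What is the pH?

pH = 7.90

From K1 = [H⁺][HCO3-]/[H2CO3*]:  pH = pK1 − log₁₀([H2CO3*]/[HCO3-])
log₁₀(0.0112) = -1.951
pH = 5.95 − (-1.951) = 7.90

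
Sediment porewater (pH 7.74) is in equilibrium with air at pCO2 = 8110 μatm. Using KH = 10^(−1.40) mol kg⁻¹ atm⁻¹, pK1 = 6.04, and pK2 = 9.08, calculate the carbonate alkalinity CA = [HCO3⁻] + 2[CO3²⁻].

[CO2*] = KH · pCO2 = 10^(−1.40) × 8110×10^-6 = 3.229×10^-4 mol/kg
α₀ = 1/(1 + K1/[H⁺] + K1K2/[H⁺]²) = 1/(1 + 10^+1.70 + 10^+0.36) = 0.01872
DIC = [CO2*]/α₀ = 3.229×10^-4 / 0.01872 = 17.24 mmol/kg
CA = (α₁ + 2α₂)·DIC = (0.9384 + 2×0.04289) × 17.24 = 17.7 mmol/kg

CA = 17.7 mmol/kg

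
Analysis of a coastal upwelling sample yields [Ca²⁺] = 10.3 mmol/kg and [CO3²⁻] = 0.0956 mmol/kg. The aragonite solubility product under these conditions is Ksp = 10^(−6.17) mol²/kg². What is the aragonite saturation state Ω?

Ksp = 10^(−6.17) = 6.761×10^-7
Ω = [Ca²⁺][CO3²⁻]/Ksp = (10.3×10^-3)(0.0956×10^-3) / 6.761×10^-7 = 1.46

Ω = 1.46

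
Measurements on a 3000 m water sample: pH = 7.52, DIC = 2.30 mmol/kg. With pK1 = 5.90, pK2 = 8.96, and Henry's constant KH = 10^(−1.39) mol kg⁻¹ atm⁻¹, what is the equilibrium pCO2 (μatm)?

pCO2 = 1280 μatm

α₀ = 1 / (1 + K1/[H⁺] + K1K2/[H⁺]²) = 1 / (1 + 10^+1.62 + 10^+0.18)
   = 1 / (1 + 41.687 + 1.5136) = 1/44.200 = 0.02262
[CO2*] = α₀ × DIC = 0.02262 × 2.30 = 0.05204 mmol/kg
pCO2 = [CO2*]/KH = 5.204×10^-5 / 4.074×10^-2 = 1280 μatm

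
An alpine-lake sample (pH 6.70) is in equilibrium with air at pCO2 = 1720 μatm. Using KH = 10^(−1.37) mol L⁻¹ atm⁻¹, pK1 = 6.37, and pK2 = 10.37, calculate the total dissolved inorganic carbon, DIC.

[CO2*] = KH · pCO2 = 10^(−1.37) × 1720×10^-6 = 7.337×10^-5 mol/L
α₀ = 1/(1 + K1/[H⁺] + K1K2/[H⁺]²) = 1/(1 + 10^+0.33 + 10^-3.34) = 0.3186
DIC = [CO2*]/α₀ = 7.337×10^-5 / 0.3186 = 0.230 mmol/L

DIC = 0.230 mmol/L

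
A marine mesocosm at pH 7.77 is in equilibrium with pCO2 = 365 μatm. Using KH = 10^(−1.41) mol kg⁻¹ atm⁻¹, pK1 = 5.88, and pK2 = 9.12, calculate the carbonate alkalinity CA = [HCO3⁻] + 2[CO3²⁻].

[CO2*] = KH · pCO2 = 10^(−1.41) × 365×10^-6 = 1.420×10^-5 mol/kg
α₀ = 1/(1 + K1/[H⁺] + K1K2/[H⁺]²) = 1/(1 + 10^+1.89 + 10^+0.54) = 0.01218
DIC = [CO2*]/α₀ = 1.420×10^-5 / 0.01218 = 1.166 mmol/kg
CA = (α₁ + 2α₂)·DIC = (0.9456 + 2×0.04224) × 1.166 = 1.20 mmol/kg

CA = 1.20 mmol/kg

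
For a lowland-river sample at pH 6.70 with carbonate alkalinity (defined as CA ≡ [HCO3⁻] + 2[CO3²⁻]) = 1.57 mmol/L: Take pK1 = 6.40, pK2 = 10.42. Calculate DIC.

CA = [HCO3⁻] + 2[CO3²⁻] = (α₁ + 2α₂)·DIC
At pH 6.70: [H⁺]/K1 = 10^-0.30 = 0.50119, K2/[H⁺] = 10^-3.72 = 0.00019055
α₁ = 1/(1 + 0.50119 + 0.00019055) = 1/1.5014 = 0.6661; α₂ = α₁·K2/[H⁺] = 0.0001269
α₁ + 2α₂ = 0.6663
DIC = CA / (α₁ + 2α₂) = 1.57 / 0.6663 = 2.36 mmol/L

DIC = 2.36 mmol/L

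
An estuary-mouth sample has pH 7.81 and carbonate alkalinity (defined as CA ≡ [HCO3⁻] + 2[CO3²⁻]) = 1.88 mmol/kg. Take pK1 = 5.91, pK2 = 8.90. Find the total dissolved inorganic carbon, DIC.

DIC = 1.77 mmol/kg

CA = [HCO3⁻] + 2[CO3²⁻] = (α₁ + 2α₂)·DIC
At pH 7.81: [H⁺]/K1 = 10^-1.90 = 0.012589, K2/[H⁺] = 10^-1.09 = 0.081283
α₁ = 1/(1 + 0.012589 + 0.081283) = 1/1.0939 = 0.9142; α₂ = α₁·K2/[H⁺] = 0.07431
α₁ + 2α₂ = 1.0628
DIC = CA / (α₁ + 2α₂) = 1.88 / 1.0628 = 1.77 mmol/kg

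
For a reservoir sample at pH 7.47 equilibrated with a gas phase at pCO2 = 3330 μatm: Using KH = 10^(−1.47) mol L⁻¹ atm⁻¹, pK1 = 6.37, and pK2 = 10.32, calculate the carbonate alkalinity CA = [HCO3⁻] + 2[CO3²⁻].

[CO2*] = KH · pCO2 = 10^(−1.47) × 3330×10^-6 = 1.128×10^-4 mol/L
α₀ = 1/(1 + K1/[H⁺] + K1K2/[H⁺]²) = 1/(1 + 10^+1.10 + 10^-1.75) = 0.07349
DIC = [CO2*]/α₀ = 1.128×10^-4 / 0.07349 = 1.535 mmol/L
CA = (α₁ + 2α₂)·DIC = (0.9252 + 2×0.001307) × 1.535 = 1.42 mmol/L

CA = 1.42 mmol/L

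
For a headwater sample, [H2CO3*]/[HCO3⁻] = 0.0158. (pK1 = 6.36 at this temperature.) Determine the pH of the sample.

From K1 = [H⁺][HCO3⁻]/[H2CO3*]:  pH = pK1 − log₁₀([H2CO3*]/[HCO3⁻])
log₁₀(0.0158) = -1.801
pH = 6.36 − (-1.801) = 8.16

pH = 8.16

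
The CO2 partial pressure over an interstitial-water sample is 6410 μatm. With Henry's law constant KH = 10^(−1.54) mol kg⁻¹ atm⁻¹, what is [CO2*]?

[CO2*] = 185 μmol/kg

KH = 10^(−1.54) = 2.884×10^-2 mol kg⁻¹ atm⁻¹
[CO2*] = KH · pCO2 = 2.884×10^-2 × 6410×10^-6 atm = 1.85×10^-4 mol/kg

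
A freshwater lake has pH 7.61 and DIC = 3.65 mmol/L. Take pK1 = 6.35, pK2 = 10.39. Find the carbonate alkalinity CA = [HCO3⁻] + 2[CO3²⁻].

CA = [HCO3⁻] + 2[CO3²⁻] = (α₁ + 2α₂)·DIC
At pH 7.61: [H⁺]/K1 = 10^-1.26 = 0.054954, K2/[H⁺] = 10^-2.78 = 0.0016596
α₁ = 1/(1 + 0.054954 + 0.0016596) = 1/1.0566 = 0.9464; α₂ = α₁·K2/[H⁺] = 0.001571
α₁ + 2α₂ = 0.9496
CA = 0.9496 × 3.65 = 3.47 mmol/L

CA = 3.47 mmol/L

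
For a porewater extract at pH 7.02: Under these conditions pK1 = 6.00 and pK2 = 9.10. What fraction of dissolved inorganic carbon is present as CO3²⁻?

α₂ = 0.00754

α₂ = 1 / (1 + [H⁺]/K2 + [H⁺]²/(K1K2)) = 1 / (1 + 10^+2.08 + 10^+1.06)
   = 1 / (1 + 120.23 + 11.482) = 1/132.71 = 0.007535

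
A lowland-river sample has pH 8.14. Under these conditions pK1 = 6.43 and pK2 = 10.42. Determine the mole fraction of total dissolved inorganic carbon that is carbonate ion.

α₂ = 1 / (1 + [H⁺]/K2 + [H⁺]²/(K1K2)) = 1 / (1 + 10^+2.28 + 10^+0.57)
   = 1 / (1 + 190.55 + 3.7154) = 1/195.26 = 0.005121

α₂ = 0.00512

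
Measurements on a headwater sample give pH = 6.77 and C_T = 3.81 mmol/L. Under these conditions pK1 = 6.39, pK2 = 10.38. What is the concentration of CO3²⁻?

α₂ = 1 / (1 + [H⁺]/K2 + [H⁺]²/(K1K2)) = 1 / (1 + 10^+3.61 + 10^+3.23)
   = 1 / (1 + 4073.8 + 1698.2) = 1/5773.0 = 0.0001732
[CO3²⁻] = α₂ × DIC = 0.0001732 × 3.81 = 0.000660 mmol/L = 0.660 μmol/L

[CO3²⁻] = 0.660 μmol/L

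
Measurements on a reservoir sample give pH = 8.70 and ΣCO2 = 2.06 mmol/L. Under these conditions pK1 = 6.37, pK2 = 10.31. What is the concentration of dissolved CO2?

[CO2*] = 9.36 μmol/L

α₀ = 1 / (1 + K1/[H⁺] + K1K2/[H⁺]²) = 1 / (1 + 10^+2.33 + 10^+0.72)
   = 1 / (1 + 213.80 + 5.2481) = 1/220.04 = 0.004545
[CO2*] = α₀ × DIC = 0.004545 × 2.06 = 0.00936 mmol/L = 9.36 μmol/L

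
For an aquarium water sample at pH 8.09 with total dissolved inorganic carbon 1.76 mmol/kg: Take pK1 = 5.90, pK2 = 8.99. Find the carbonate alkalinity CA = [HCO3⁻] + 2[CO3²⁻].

CA = 1.95 mmol/kg

CA = [HCO3⁻] + 2[CO3²⁻] = (α₁ + 2α₂)·DIC
At pH 8.09: [H⁺]/K1 = 10^-2.19 = 0.0064565, K2/[H⁺] = 10^-0.90 = 0.12589
α₁ = 1/(1 + 0.0064565 + 0.12589) = 1/1.1323 = 0.8831; α₂ = α₁·K2/[H⁺] = 0.1112
α₁ + 2α₂ = 1.1055
CA = 1.1055 × 1.76 = 1.95 mmol/kg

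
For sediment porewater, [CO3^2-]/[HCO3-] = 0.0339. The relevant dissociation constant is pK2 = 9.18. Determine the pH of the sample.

From K2 = [H⁺][CO3^2-]/[HCO3-]:  pH = pK2 + log₁₀([CO3^2-]/[HCO3-])
log₁₀(0.0339) = -1.470
pH = 9.18 + (-1.470) = 7.71

pH = 7.71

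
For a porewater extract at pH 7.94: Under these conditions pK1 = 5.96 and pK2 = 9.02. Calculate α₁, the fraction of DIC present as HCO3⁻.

α₁ = 0.914

α₁ = 1 / (1 + [H⁺]/K1 + K2/[H⁺]) = 1 / (1 + 10^-1.98 + 10^-1.08)
   = 1 / (1 + 0.010471 + 0.083176) = 1/1.0936 = 0.9144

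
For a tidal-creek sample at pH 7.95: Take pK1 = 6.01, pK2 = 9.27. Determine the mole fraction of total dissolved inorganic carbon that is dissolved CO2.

α₀ = 1 / (1 + K1/[H⁺] + K1K2/[H⁺]²) = 1 / (1 + 10^+1.94 + 10^+0.62)
   = 1 / (1 + 87.096 + 4.1687) = 1/92.265 = 0.01084

α₀ = 0.0108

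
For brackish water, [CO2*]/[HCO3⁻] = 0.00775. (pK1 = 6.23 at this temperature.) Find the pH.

pH = 8.34

From K1 = [H⁺][HCO3⁻]/[CO2*]:  pH = pK1 − log₁₀([CO2*]/[HCO3⁻])
log₁₀(0.00775) = -2.111
pH = 6.23 − (-2.111) = 8.34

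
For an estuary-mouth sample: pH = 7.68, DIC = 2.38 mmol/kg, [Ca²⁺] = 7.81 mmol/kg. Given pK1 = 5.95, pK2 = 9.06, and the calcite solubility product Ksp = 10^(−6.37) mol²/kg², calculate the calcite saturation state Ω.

α₂ = 1 / (1 + [H⁺]/K2 + [H⁺]²/(K1K2)) = 1 / (1 + 10^+1.38 + 10^-0.35)
   = 1 / (1 + 23.988 + 0.44668) = 1/25.435 = 0.03932
[CO3²⁻] = α₂ × DIC = 0.03932 × 2.38 = 0.09357 mmol/kg
Ksp = 10^(−6.37) = 4.266×10^-7
Ω = [Ca²⁺][CO3²⁻]/Ksp = (7.81×10^-3)(9.357×10^-5) / 4.266×10^-7 = 1.71

Ω = 1.71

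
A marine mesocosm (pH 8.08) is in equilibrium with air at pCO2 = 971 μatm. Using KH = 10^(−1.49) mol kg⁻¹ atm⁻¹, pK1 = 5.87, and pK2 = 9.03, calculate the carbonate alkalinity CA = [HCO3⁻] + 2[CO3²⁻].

[CO2*] = KH · pCO2 = 10^(−1.49) × 971×10^-6 = 3.142×10^-5 mol/kg
α₀ = 1/(1 + K1/[H⁺] + K1K2/[H⁺]²) = 1/(1 + 10^+2.21 + 10^+1.26) = 0.005513
DIC = [CO2*]/α₀ = 3.142×10^-5 / 0.005513 = 5.699 mmol/kg
CA = (α₁ + 2α₂)·DIC = (0.8942 + 2×0.1003) × 5.699 = 6.24 mmol/kg

CA = 6.24 mmol/kg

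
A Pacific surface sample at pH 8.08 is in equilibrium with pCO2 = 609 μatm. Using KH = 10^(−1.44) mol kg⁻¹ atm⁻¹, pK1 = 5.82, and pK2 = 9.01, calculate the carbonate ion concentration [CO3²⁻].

[CO3²⁻] = 0.473 mmol/kg

[CO2*] = KH · pCO2 = 10^(−1.44) × 609×10^-6 = 2.211×10^-5 mol/kg
α₀ = 1/(1 + K1/[H⁺] + K1K2/[H⁺]²) = 1/(1 + 10^+2.26 + 10^+1.33) = 0.004894
DIC = [CO2*]/α₀ = 2.211×10^-5 / 0.004894 = 4.518 mmol/kg
[CO3²⁻] = α₂·DIC; α₂ = 0.1046, so [CO3²⁻] = 0.1046 × 4.518 = 0.473 mmol/kg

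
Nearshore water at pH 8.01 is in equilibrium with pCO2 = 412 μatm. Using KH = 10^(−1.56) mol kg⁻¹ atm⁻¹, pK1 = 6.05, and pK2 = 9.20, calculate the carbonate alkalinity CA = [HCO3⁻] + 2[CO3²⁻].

CA = 1.17 mmol/kg

[CO2*] = KH · pCO2 = 10^(−1.56) × 412×10^-6 = 1.135×10^-5 mol/kg
α₀ = 1/(1 + K1/[H⁺] + K1K2/[H⁺]²) = 1/(1 + 10^+1.96 + 10^+0.77) = 0.01019
DIC = [CO2*]/α₀ = 1.135×10^-5 / 0.01019 = 1.113 mmol/kg
CA = (α₁ + 2α₂)·DIC = (0.9298 + 2×0.06003) × 1.113 = 1.17 mmol/kg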